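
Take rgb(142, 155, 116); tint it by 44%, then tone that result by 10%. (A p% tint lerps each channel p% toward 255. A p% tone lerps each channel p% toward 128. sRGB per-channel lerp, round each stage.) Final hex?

#BAC0AC

A 44% tint moves each channel 44% toward 255:
  R: 142 + 0.44×(255−142) = 142 + 49.72 = 191.72 → 192
  G: 155 + 44 = 199 → 199
  B: 116 + 61.16 = 177.16 → 177
After the tint: rgb(192, 199, 177) = #C0C7B1.
Per channel, c → c + 0.1(128 − c):
  R: 192 − 6.4 = 185.6 → 186
  G: 199 − 7.1 = 191.9 → 192
  B: 177 + 0.1×(128−177) = 177 − 4.9 = 172.1 → 172
rgb(186, 192, 172) = #BAC0AC.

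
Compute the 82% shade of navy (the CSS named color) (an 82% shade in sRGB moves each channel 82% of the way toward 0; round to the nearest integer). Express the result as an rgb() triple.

CSS navy is rgb(0, 0, 128).
An 82% shade moves each channel 82% toward 0:
  R: 0 + 0.82×(0−0) = 0 + 0 = 0 → 0
  G: 0 + 0.82×(0−0) = 0 + 0 = 0 → 0
  B: 128 + 0.82×(0−128) = 128 − 104.96 = 23.04 → 23

rgb(0, 0, 23)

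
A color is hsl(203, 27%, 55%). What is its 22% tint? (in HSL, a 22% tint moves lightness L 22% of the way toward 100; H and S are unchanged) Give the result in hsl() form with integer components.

L moves 22% from 55 toward 100: 55 + 9.9 = 64.9 → 65.
H and S are unchanged.

hsl(203, 27%, 65%)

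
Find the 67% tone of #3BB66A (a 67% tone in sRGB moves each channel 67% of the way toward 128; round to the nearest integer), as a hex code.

#699279

#3BB66A is rgb(59, 182, 106).
Lerp each channel 67% toward 128:
  R: 59 + 46.23 = 105.23 → 105
  G: 182 − 36.18 = 145.82 → 146
  B: 106 + 14.74 = 120.74 → 121
rgb(105, 146, 121) = #699279.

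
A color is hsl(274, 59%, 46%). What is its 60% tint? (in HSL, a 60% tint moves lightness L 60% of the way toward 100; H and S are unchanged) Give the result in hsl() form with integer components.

L moves 60% from 46 toward 100: 46 + 32.4 = 78.4 → 78.
H and S are unchanged.

hsl(274, 59%, 78%)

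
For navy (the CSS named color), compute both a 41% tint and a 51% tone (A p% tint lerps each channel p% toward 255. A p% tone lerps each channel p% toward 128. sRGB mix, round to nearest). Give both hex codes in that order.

#6969B4, #414180

CSS navy is rgb(0, 0, 128).
41% tint:
  R: 0 + 0.41×(255−0) = 0 + 104.55 = 104.55 → 105
  G: 0 + 104.55 = 104.55 → 105
  B: 128 + 52.07 = 180.07 → 180
  → #6969B4
51% tone:
  R: 0 + 0.51×(128−0) = 0 + 65.28 = 65.28 → 65
  G: 0 + 0.51×(128−0) = 0 + 65.28 = 65.28 → 65
  B: 128 + 0 = 128 → 128
  → #414180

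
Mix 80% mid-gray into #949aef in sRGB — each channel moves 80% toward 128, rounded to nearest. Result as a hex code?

#848596

#949aef is rgb(148, 154, 239).
An 80% tone moves each channel 80% toward 128:
  R: 148 − 16 = 132 → 132
  G: 154 + 0.8×(128−154) = 154 − 20.8 = 133.2 → 133
  B: 239 − 88.8 = 150.2 → 150
rgb(132, 133, 150) = #848596.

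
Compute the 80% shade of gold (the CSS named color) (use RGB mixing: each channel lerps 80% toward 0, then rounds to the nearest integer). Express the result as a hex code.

#332B00

CSS gold is rgb(255, 215, 0).
Per channel, c → c + 0.8(0 − c):
  R: 255 + 0.8×(0−255) = 255 − 204 = 51 → 51
  G: 215 + 0.8×(0−215) = 215 − 172 = 43 → 43
  B: 0 + 0.8×(0−0) = 0 + 0 = 0 → 0
rgb(51, 43, 0) = #332B00.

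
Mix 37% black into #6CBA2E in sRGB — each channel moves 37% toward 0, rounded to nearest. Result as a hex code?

#44751D

#6CBA2E is rgb(108, 186, 46).
Lerp each channel 37% toward 0:
  R: 108 − 39.96 = 68.04 → 68
  G: 186 − 68.82 = 117.18 → 117
  B: 46 − 17.02 = 28.98 → 29
rgb(68, 117, 29) = #44751D.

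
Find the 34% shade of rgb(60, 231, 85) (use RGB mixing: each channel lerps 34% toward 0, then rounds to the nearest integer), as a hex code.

#289838

Per channel, c → c + 0.34(0 − c):
  R: 60 + 0.34×(0−60) = 60 − 20.4 = 39.6 → 40
  G: 231 − 78.54 = 152.46 → 152
  B: 85 + 0.34×(0−85) = 85 − 28.9 = 56.1 → 56
rgb(40, 152, 56) = #289838.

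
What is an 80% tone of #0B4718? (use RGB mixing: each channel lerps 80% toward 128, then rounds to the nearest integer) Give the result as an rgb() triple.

rgb(105, 117, 107)

#0B4718 is rgb(11, 71, 24).
Per channel, c → c + 0.8(128 − c):
  R: 11 + 0.8×(128−11) = 11 + 93.6 = 104.6 → 105
  G: 71 + 45.6 = 116.6 → 117
  B: 24 + 0.8×(128−24) = 24 + 83.2 = 107.2 → 107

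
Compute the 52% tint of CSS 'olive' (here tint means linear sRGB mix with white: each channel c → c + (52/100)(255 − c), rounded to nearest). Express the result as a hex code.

CSS olive is rgb(128, 128, 0).
A 52% tint moves each channel 52% toward 255:
  R: 128 + 66.04 = 194.04 → 194
  G: 128 + 0.52×(255−128) = 128 + 66.04 = 194.04 → 194
  B: 0 + 0.52×(255−0) = 0 + 132.6 = 132.6 → 133
rgb(194, 194, 133) = #C2C285.

#C2C285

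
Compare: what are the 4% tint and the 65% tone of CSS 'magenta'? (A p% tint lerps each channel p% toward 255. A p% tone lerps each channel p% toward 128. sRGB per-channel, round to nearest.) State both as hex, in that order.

CSS magenta is rgb(255, 0, 255).
4% tint:
  R: 255 + 0 = 255 → 255
  G: 0 + 0.04×(255−0) = 0 + 10.2 = 10.2 → 10
  B: 255 + 0 = 255 → 255
  → #ff0aff
65% tone:
  R: 255 − 82.55 = 172.45 → 172
  G: 0 + 0.65×(128−0) = 0 + 83.2 = 83.2 → 83
  B: 255 + 0.65×(128−255) = 255 − 82.55 = 172.45 → 172
  → #ac53ac

#ff0aff, #ac53ac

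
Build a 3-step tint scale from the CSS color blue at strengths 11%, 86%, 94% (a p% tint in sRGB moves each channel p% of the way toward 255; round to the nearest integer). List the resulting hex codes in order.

#1C1CFF, #DBDBFF, #F0F0FF

CSS blue is rgb(0, 0, 255).
11%: (0 + 28.05 = 28.05→28, 0 + 28.05 = 28.05→28, 255→255) → #1C1CFF
86%: (0 + 219.3 = 219.3→219, 0 + 219.3 = 219.3→219, 255→255) → #DBDBFF
94%: (0 + 239.7 = 239.7→240, 0 + 239.7 = 239.7→240, 255→255) → #F0F0FF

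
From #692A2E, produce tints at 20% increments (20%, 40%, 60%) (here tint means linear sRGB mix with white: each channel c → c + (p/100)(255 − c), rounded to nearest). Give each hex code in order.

#875558, #A57F82, #C3AAAB

#692A2E is rgb(105, 42, 46).
20%: (105 + 30 = 135→135, 42 + 42.6 = 84.6→85, 46 + 41.8 = 87.8→88) → #875558
40%: (105 + 60 = 165→165, 42 + 85.2 = 127.2→127, 46 + 83.6 = 129.6→130) → #A57F82
60%: (105 + 90 = 195→195, 42 + 127.8 = 169.8→170, 46 + 125.4 = 171.4→171) → #C3AAAB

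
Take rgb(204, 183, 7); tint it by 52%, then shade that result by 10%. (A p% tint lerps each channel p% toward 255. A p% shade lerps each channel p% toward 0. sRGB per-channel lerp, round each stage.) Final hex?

Lerp each channel 52% toward 255:
  R: 204 + 0.52×(255−204) = 204 + 26.52 = 230.52 → 231
  G: 183 + 0.52×(255−183) = 183 + 37.44 = 220.44 → 220
  B: 7 + 0.52×(255−7) = 7 + 128.96 = 135.96 → 136
After the tint: rgb(231, 220, 136) = #e7dc88.
Per channel, c → c + 0.1(0 − c):
  R: 231 − 23.1 = 207.9 → 208
  G: 220 − 22 = 198 → 198
  B: 136 + 0.1×(0−136) = 136 − 13.6 = 122.4 → 122
rgb(208, 198, 122) = #d0c67a.

#d0c67a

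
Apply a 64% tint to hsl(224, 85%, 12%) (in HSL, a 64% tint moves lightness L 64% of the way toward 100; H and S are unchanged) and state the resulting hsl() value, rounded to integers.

L moves 64% from 12 toward 100: 12 + 56.32 = 68.32 → 68.
H and S are unchanged.

hsl(224, 85%, 68%)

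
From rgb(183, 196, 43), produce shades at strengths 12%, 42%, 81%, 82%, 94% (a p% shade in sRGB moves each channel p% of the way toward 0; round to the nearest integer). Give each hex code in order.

12%: (183 − 21.96 = 161.04→161, 196 − 23.52 = 172.48→172, 43 − 5.16 = 37.84→38) → #a1ac26
42%: (183 − 76.86 = 106.14→106, 196 − 82.32 = 113.68→114, 43 − 18.06 = 24.94→25) → #6a7219
81%: (183 − 148.23 = 34.77→35, 196 − 158.76 = 37.24→37, 43 − 34.83 = 8.17→8) → #232508
82%: (183 − 150.06 = 32.94→33, 196 − 160.72 = 35.28→35, 43 − 35.26 = 7.74→8) → #212308
94%: (183 − 172.02 = 10.98→11, 196 − 184.24 = 11.76→12, 43 − 40.42 = 2.58→3) → #0b0c03

#a1ac26, #6a7219, #232508, #212308, #0b0c03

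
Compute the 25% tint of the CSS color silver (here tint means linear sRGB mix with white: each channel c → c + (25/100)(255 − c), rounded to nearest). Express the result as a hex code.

CSS silver is rgb(192, 192, 192).
Per channel, c → c + 0.25(255 − c):
  R: 192 + 15.75 = 207.75 → 208
  G: 192 + 15.75 = 207.75 → 208
  B: 192 + 15.75 = 207.75 → 208
rgb(208, 208, 208) = #d0d0d0.

#d0d0d0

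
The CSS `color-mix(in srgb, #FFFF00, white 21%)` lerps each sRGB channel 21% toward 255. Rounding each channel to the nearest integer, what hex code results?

#FFFF00 is rgb(255, 255, 0).
A 21% tint moves each channel 21% toward 255:
  R: 255 + 0.21×(255−255) = 255 + 0 = 255 → 255
  G: 255 + 0.21×(255−255) = 255 + 0 = 255 → 255
  B: 0 + 53.55 = 53.55 → 54
rgb(255, 255, 54) = #FFFF36.

#FFFF36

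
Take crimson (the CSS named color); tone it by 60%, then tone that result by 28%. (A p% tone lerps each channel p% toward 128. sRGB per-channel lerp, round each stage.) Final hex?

CSS crimson is rgb(220, 20, 60).
Per channel, c → c + 0.6(128 − c):
  R: 220 + 0.6×(128−220) = 220 − 55.2 = 164.8 → 165
  G: 20 + 0.6×(128−20) = 20 + 64.8 = 84.8 → 85
  B: 60 + 0.6×(128−60) = 60 + 40.8 = 100.8 → 101
After the tone: rgb(165, 85, 101) = #A55565.
A 28% tone moves each channel 28% toward 128:
  R: 165 − 10.36 = 154.64 → 155
  G: 85 + 0.28×(128−85) = 85 + 12.04 = 97.04 → 97
  B: 101 + 0.28×(128−101) = 101 + 7.56 = 108.56 → 109
rgb(155, 97, 109) = #9B616D.

#9B616D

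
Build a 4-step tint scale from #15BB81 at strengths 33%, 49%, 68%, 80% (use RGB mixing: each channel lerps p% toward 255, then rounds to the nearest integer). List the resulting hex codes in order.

#15BB81 is rgb(21, 187, 129).
33%: (21 + 77.22 = 98.22→98, 187 + 22.44 = 209.44→209, 129 + 41.58 = 170.58→171) → #62D1AB
49%: (21 + 114.66 = 135.66→136, 187 + 33.32 = 220.32→220, 129 + 61.74 = 190.74→191) → #88DCBF
68%: (21 + 159.12 = 180.12→180, 187 + 46.24 = 233.24→233, 129 + 85.68 = 214.68→215) → #B4E9D7
80%: (21 + 187.2 = 208.2→208, 187 + 54.4 = 241.4→241, 129 + 100.8 = 229.8→230) → #D0F1E6

#62D1AB, #88DCBF, #B4E9D7, #D0F1E6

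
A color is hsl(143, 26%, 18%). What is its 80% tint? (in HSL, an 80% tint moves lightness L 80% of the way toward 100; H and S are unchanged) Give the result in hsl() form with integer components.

L moves 80% from 18 toward 100: 18 + 65.6 = 83.6 → 84.
H and S are unchanged.

hsl(143, 26%, 84%)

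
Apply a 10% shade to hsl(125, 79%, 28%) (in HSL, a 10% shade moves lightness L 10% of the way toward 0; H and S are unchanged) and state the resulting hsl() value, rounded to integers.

L moves 10% from 28 toward 0: 28 − 2.8 = 25.2 → 25.
H and S are unchanged.

hsl(125, 79%, 25%)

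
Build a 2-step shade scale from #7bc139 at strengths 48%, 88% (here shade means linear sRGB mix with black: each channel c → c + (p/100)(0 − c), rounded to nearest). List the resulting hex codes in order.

#40641e, #0f1707

#7bc139 is rgb(123, 193, 57).
48%: (123 − 59.04 = 63.96→64, 193 − 92.64 = 100.36→100, 57 − 27.36 = 29.64→30) → #40641e
88%: (123 − 108.24 = 14.76→15, 193 − 169.84 = 23.16→23, 57 − 50.16 = 6.84→7) → #0f1707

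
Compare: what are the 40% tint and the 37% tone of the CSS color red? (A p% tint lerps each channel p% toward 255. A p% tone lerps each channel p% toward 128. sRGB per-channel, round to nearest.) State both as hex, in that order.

CSS red is rgb(255, 0, 0).
40% tint:
  R: 255 + 0.4×(255−255) = 255 + 0 = 255 → 255
  G: 0 + 102 = 102 → 102
  B: 0 + 0.4×(255−0) = 0 + 102 = 102 → 102
  → #FF6666
37% tone:
  R: 255 + 0.37×(128−255) = 255 − 46.99 = 208.01 → 208
  G: 0 + 47.36 = 47.36 → 47
  B: 0 + 0.37×(128−0) = 0 + 47.36 = 47.36 → 47
  → #D02F2F

#FF6666, #D02F2F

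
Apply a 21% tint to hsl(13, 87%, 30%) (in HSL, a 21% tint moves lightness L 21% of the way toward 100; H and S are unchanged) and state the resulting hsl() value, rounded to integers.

hsl(13, 87%, 45%)

L moves 21% from 30 toward 100: 30 + 14.7 = 44.7 → 45.
H and S are unchanged.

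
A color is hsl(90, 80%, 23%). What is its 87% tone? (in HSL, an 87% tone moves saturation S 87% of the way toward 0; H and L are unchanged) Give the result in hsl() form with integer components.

hsl(90, 10%, 23%)

S moves 87% from 80 toward 0: 80 − 69.6 = 10.4 → 10.
H and L are unchanged.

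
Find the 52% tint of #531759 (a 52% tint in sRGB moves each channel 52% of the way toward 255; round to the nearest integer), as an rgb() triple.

#531759 is rgb(83, 23, 89).
A 52% tint moves each channel 52% toward 255:
  R: 83 + 0.52×(255−83) = 83 + 89.44 = 172.44 → 172
  G: 23 + 0.52×(255−23) = 23 + 120.64 = 143.64 → 144
  B: 89 + 86.32 = 175.32 → 175

rgb(172, 144, 175)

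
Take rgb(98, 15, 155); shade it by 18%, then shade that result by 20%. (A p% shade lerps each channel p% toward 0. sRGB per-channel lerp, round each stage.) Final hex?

Lerp each channel 18% toward 0:
  R: 98 + 0.18×(0−98) = 98 − 17.64 = 80.36 → 80
  G: 15 + 0.18×(0−15) = 15 − 2.7 = 12.3 → 12
  B: 155 + 0.18×(0−155) = 155 − 27.9 = 127.1 → 127
After the shade: rgb(80, 12, 127) = #500c7f.
A 20% shade moves each channel 20% toward 0:
  R: 80 − 16 = 64 → 64
  G: 12 − 2.4 = 9.6 → 10
  B: 127 + 0.2×(0−127) = 127 − 25.4 = 101.6 → 102
rgb(64, 10, 102) = #400a66.

#400a66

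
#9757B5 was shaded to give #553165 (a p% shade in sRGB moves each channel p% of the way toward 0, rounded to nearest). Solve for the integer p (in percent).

#9757B5 is rgb(151, 87, 181); #553165 is rgb(85, 49, 101).
On the B channel (widest range): 101 ≈ 181 + (p/100)(0 − 181), so p ≈ 100×(101 − 181)/(0 − 181) = -8000/-181 = 44.20.
p = 44 reproduces all three channels after rounding.

44%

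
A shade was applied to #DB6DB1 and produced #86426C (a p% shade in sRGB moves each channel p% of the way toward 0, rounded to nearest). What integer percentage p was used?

#DB6DB1 is rgb(219, 109, 177); #86426C is rgb(134, 66, 108).
On the R channel (widest range): 134 ≈ 219 + (p/100)(0 − 219), so p ≈ 100×(134 − 219)/(0 − 219) = -8500/-219 = 38.81.
p = 39 reproduces all three channels after rounding.

39%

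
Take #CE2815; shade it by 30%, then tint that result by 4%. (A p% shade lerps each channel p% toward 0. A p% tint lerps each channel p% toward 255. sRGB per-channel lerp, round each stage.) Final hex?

#942519

#CE2815 is rgb(206, 40, 21).
A 30% shade moves each channel 30% toward 0:
  R: 206 + 0.3×(0−206) = 206 − 61.8 = 144.2 → 144
  G: 40 − 12 = 28 → 28
  B: 21 + 0.3×(0−21) = 21 − 6.3 = 14.7 → 15
After the shade: rgb(144, 28, 15) = #901C0F.
Per channel, c → c + 0.04(255 − c):
  R: 144 + 0.04×(255−144) = 144 + 4.44 = 148.44 → 148
  G: 28 + 0.04×(255−28) = 28 + 9.08 = 37.08 → 37
  B: 15 + 0.04×(255−15) = 15 + 9.6 = 24.6 → 25
rgb(148, 37, 25) = #942519.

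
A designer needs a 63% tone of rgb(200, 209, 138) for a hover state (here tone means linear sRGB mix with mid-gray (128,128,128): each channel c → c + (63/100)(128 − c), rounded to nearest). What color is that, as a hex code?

#9B9E84

Per channel, c → c + 0.63(128 − c):
  R: 200 − 45.36 = 154.64 → 155
  G: 209 − 51.03 = 157.97 → 158
  B: 138 + 0.63×(128−138) = 138 − 6.3 = 131.7 → 132
rgb(155, 158, 132) = #9B9E84.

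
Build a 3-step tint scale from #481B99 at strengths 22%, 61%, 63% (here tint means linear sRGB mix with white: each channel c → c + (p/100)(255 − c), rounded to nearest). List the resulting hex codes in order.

#481B99 is rgb(72, 27, 153).
22%: (72 + 40.26 = 112.26→112, 27 + 50.16 = 77.16→77, 153 + 22.44 = 175.44→175) → #704DAF
61%: (72 + 111.63 = 183.63→184, 27 + 139.08 = 166.08→166, 153 + 62.22 = 215.22→215) → #B8A6D7
63%: (72 + 115.29 = 187.29→187, 27 + 143.64 = 170.64→171, 153 + 64.26 = 217.26→217) → #BBABD9

#704DAF, #B8A6D7, #BBABD9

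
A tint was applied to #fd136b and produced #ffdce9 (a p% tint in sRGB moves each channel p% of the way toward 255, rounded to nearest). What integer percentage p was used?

85%

#fd136b is rgb(253, 19, 107); #ffdce9 is rgb(255, 220, 233).
On the G channel (widest range): 220 ≈ 19 + (p/100)(255 − 19), so p ≈ 100×(220 − 19)/(255 − 19) = 20100/236 = 85.17.
p = 85 reproduces all three channels after rounding.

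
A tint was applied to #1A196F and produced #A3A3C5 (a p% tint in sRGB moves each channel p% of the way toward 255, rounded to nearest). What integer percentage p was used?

60%

#1A196F is rgb(26, 25, 111); #A3A3C5 is rgb(163, 163, 197).
On the G channel (widest range): 163 ≈ 25 + (p/100)(255 − 25), so p ≈ 100×(163 − 25)/(255 − 25) = 13800/230 = 60.00.
p = 60 reproduces all three channels after rounding.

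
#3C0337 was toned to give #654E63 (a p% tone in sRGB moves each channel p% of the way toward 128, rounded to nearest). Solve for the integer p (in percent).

60%

#3C0337 is rgb(60, 3, 55); #654E63 is rgb(101, 78, 99).
On the G channel (widest range): 78 ≈ 3 + (p/100)(128 − 3), so p ≈ 100×(78 − 3)/(128 − 3) = 7500/125 = 60.00.
p = 60 reproduces all three channels after rounding.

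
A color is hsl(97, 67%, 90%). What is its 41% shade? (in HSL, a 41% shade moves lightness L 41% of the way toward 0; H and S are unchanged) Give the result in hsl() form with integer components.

hsl(97, 67%, 53%)

L moves 41% from 90 toward 0: 90 − 36.9 = 53.1 → 53.
H and S are unchanged.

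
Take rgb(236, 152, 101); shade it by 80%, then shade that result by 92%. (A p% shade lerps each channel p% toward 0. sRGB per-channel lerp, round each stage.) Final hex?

#040202

Lerp each channel 80% toward 0:
  R: 236 − 188.8 = 47.2 → 47
  G: 152 − 121.6 = 30.4 → 30
  B: 101 + 0.8×(0−101) = 101 − 80.8 = 20.2 → 20
After the shade: rgb(47, 30, 20) = #2F1E14.
A 92% shade moves each channel 92% toward 0:
  R: 47 + 0.92×(0−47) = 47 − 43.24 = 3.76 → 4
  G: 30 − 27.6 = 2.4 → 2
  B: 20 − 18.4 = 1.6 → 2
rgb(4, 2, 2) = #040202.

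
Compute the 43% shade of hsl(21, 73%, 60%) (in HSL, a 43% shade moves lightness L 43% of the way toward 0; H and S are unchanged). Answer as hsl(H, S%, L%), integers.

hsl(21, 73%, 34%)

L moves 43% from 60 toward 0: 60 − 25.8 = 34.2 → 34.
H and S are unchanged.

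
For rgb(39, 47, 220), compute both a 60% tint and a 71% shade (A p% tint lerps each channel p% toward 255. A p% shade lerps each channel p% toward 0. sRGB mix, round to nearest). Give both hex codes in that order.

60% tint:
  R: 39 + 129.6 = 168.6 → 169
  G: 47 + 124.8 = 171.8 → 172
  B: 220 + 0.6×(255−220) = 220 + 21 = 241 → 241
  → #a9acf1
71% shade:
  R: 39 − 27.69 = 11.31 → 11
  G: 47 + 0.71×(0−47) = 47 − 33.37 = 13.63 → 14
  B: 220 − 156.2 = 63.8 → 64
  → #0b0e40

#a9acf1, #0b0e40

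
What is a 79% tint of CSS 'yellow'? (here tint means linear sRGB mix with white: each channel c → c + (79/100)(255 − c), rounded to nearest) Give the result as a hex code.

CSS yellow is rgb(255, 255, 0).
Lerp each channel 79% toward 255:
  R: 255 + 0 = 255 → 255
  G: 255 + 0 = 255 → 255
  B: 0 + 0.79×(255−0) = 0 + 201.45 = 201.45 → 201
rgb(255, 255, 201) = #ffffc9.

#ffffc9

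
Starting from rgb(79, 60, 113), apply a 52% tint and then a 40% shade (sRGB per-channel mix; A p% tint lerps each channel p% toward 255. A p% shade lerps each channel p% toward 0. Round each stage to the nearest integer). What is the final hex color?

Lerp each channel 52% toward 255:
  R: 79 + 91.52 = 170.52 → 171
  G: 60 + 101.4 = 161.4 → 161
  B: 113 + 73.84 = 186.84 → 187
After the tint: rgb(171, 161, 187) = #ABA1BB.
A 40% shade moves each channel 40% toward 0:
  R: 171 + 0.4×(0−171) = 171 − 68.4 = 102.6 → 103
  G: 161 + 0.4×(0−161) = 161 − 64.4 = 96.6 → 97
  B: 187 − 74.8 = 112.2 → 112
rgb(103, 97, 112) = #676170.

#676170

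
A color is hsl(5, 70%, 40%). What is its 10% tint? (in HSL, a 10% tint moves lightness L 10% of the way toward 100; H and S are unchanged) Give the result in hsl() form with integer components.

hsl(5, 70%, 46%)

L moves 10% from 40 toward 100: 40 + 6 = 46 → 46.
H and S are unchanged.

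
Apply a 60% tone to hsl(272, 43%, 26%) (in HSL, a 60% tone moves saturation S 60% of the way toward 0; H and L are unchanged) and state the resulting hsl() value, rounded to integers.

hsl(272, 17%, 26%)

S moves 60% from 43 toward 0: 43 − 25.8 = 17.2 → 17.
H and L are unchanged.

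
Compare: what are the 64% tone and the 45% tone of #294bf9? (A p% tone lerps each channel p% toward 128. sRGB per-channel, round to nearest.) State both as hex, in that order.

#294bf9 is rgb(41, 75, 249).
64% tone:
  R: 41 + 55.68 = 96.68 → 97
  G: 75 + 0.64×(128−75) = 75 + 33.92 = 108.92 → 109
  B: 249 + 0.64×(128−249) = 249 − 77.44 = 171.56 → 172
  → #616dac
45% tone:
  R: 41 + 0.45×(128−41) = 41 + 39.15 = 80.15 → 80
  G: 75 + 0.45×(128−75) = 75 + 23.85 = 98.85 → 99
  B: 249 − 54.45 = 194.55 → 195
  → #5063c3

#616dac, #5063c3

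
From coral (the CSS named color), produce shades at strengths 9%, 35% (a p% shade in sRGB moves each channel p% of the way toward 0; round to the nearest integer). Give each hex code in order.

CSS coral is rgb(255, 127, 80).
9%: (255 − 22.95 = 232.05→232, 127 − 11.43 = 115.57→116, 80 − 7.2 = 72.8→73) → #e87449
35%: (255 − 89.25 = 165.75→166, 127 − 44.45 = 82.55→83, 80 − 28 = 52→52) → #a65334

#e87449, #a65334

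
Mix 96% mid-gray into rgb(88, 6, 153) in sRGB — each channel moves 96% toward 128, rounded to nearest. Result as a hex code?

#7e7b81

A 96% tone moves each channel 96% toward 128:
  R: 88 + 0.96×(128−88) = 88 + 38.4 = 126.4 → 126
  G: 6 + 0.96×(128−6) = 6 + 117.12 = 123.12 → 123
  B: 153 − 24 = 129 → 129
rgb(126, 123, 129) = #7e7b81.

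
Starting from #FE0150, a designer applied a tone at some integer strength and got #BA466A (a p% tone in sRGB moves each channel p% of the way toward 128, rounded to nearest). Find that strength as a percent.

54%

#FE0150 is rgb(254, 1, 80); #BA466A is rgb(186, 70, 106).
On the G channel (widest range): 70 ≈ 1 + (p/100)(128 − 1), so p ≈ 100×(70 − 1)/(128 − 1) = 6900/127 = 54.33.
p = 54 reproduces all three channels after rounding.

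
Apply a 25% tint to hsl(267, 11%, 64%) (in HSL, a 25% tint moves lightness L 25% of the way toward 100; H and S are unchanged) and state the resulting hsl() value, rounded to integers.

L moves 25% from 64 toward 100: 64 + 9 = 73 → 73.
H and S are unchanged.

hsl(267, 11%, 73%)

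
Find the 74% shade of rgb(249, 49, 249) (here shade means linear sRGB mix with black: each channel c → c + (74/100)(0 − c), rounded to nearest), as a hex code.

A 74% shade moves each channel 74% toward 0:
  R: 249 − 184.26 = 64.74 → 65
  G: 49 + 0.74×(0−49) = 49 − 36.26 = 12.74 → 13
  B: 249 + 0.74×(0−249) = 249 − 184.26 = 64.74 → 65
rgb(65, 13, 65) = #410D41.

#410D41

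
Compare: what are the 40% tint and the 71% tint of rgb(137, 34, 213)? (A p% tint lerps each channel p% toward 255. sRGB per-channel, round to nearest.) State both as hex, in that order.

40% tint:
  R: 137 + 47.2 = 184.2 → 184
  G: 34 + 0.4×(255−34) = 34 + 88.4 = 122.4 → 122
  B: 213 + 0.4×(255−213) = 213 + 16.8 = 229.8 → 230
  → #B87AE6
71% tint:
  R: 137 + 83.78 = 220.78 → 221
  G: 34 + 156.91 = 190.91 → 191
  B: 213 + 0.71×(255−213) = 213 + 29.82 = 242.82 → 243
  → #DDBFF3

#B87AE6, #DDBFF3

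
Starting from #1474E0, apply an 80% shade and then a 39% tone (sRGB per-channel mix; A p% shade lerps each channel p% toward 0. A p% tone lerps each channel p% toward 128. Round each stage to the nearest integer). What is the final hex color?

#34404D

#1474E0 is rgb(20, 116, 224).
Lerp each channel 80% toward 0:
  R: 20 + 0.8×(0−20) = 20 − 16 = 4 → 4
  G: 116 − 92.8 = 23.2 → 23
  B: 224 − 179.2 = 44.8 → 45
After the shade: rgb(4, 23, 45) = #04172D.
Lerp each channel 39% toward 128:
  R: 4 + 0.39×(128−4) = 4 + 48.36 = 52.36 → 52
  G: 23 + 40.95 = 63.95 → 64
  B: 45 + 32.37 = 77.37 → 77
rgb(52, 64, 77) = #34404D.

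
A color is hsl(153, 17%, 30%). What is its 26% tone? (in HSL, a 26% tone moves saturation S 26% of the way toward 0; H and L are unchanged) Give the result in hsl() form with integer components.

S moves 26% from 17 toward 0: 17 − 4.42 = 12.58 → 13.
H and L are unchanged.

hsl(153, 13%, 30%)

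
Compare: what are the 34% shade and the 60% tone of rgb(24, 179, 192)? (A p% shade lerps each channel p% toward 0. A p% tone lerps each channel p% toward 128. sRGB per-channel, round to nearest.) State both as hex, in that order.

34% shade:
  R: 24 + 0.34×(0−24) = 24 − 8.16 = 15.84 → 16
  G: 179 + 0.34×(0−179) = 179 − 60.86 = 118.14 → 118
  B: 192 + 0.34×(0−192) = 192 − 65.28 = 126.72 → 127
  → #10767f
60% tone:
  R: 24 + 62.4 = 86.4 → 86
  G: 179 + 0.6×(128−179) = 179 − 30.6 = 148.4 → 148
  B: 192 + 0.6×(128−192) = 192 − 38.4 = 153.6 → 154
  → #56949a

#10767f, #56949a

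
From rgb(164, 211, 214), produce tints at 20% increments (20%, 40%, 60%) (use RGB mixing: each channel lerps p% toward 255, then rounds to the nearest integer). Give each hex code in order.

20%: (164 + 18.2 = 182.2→182, 211 + 8.8 = 219.8→220, 214 + 8.2 = 222.2→222) → #B6DCDE
40%: (164 + 36.4 = 200.4→200, 211 + 17.6 = 228.6→229, 214 + 16.4 = 230.4→230) → #C8E5E6
60%: (164 + 54.6 = 218.6→219, 211 + 26.4 = 237.4→237, 214 + 24.6 = 238.6→239) → #DBEDEF

#B6DCDE, #C8E5E6, #DBEDEF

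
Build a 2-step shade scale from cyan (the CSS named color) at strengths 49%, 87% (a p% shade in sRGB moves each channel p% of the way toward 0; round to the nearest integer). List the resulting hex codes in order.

#008282, #002121

CSS cyan is rgb(0, 255, 255).
49%: (0→0, 255 − 124.95 = 130.05→130, 255 − 124.95 = 130.05→130) → #008282
87%: (0→0, 255 − 221.85 = 33.15→33, 255 − 221.85 = 33.15→33) → #002121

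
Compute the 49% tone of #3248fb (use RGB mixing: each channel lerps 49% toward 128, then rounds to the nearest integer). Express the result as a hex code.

#3248fb is rgb(50, 72, 251).
Lerp each channel 49% toward 128:
  R: 50 + 38.22 = 88.22 → 88
  G: 72 + 0.49×(128−72) = 72 + 27.44 = 99.44 → 99
  B: 251 + 0.49×(128−251) = 251 − 60.27 = 190.73 → 191
rgb(88, 99, 191) = #5863bf.

#5863bf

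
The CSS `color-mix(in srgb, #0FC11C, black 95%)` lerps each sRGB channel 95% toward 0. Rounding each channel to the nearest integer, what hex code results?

#010A01

#0FC11C is rgb(15, 193, 28).
Lerp each channel 95% toward 0:
  R: 15 − 14.25 = 0.75 → 1
  G: 193 + 0.95×(0−193) = 193 − 183.35 = 9.65 → 10
  B: 28 − 26.6 = 1.4 → 1
rgb(1, 10, 1) = #010A01.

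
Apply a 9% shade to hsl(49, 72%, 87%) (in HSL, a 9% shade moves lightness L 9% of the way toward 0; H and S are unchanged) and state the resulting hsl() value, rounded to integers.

L moves 9% from 87 toward 0: 87 − 7.83 = 79.17 → 79.
H and S are unchanged.

hsl(49, 72%, 79%)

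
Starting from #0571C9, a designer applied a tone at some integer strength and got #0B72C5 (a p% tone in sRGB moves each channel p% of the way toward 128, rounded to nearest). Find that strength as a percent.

#0571C9 is rgb(5, 113, 201); #0B72C5 is rgb(11, 114, 197).
On the R channel (widest range): 11 ≈ 5 + (p/100)(128 − 5), so p ≈ 100×(11 − 5)/(128 − 5) = 600/123 = 4.88.
p = 5 reproduces all three channels after rounding.

5%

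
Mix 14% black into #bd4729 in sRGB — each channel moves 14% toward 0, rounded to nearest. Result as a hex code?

#a33d23

#bd4729 is rgb(189, 71, 41).
Lerp each channel 14% toward 0:
  R: 189 − 26.46 = 162.54 → 163
  G: 71 + 0.14×(0−71) = 71 − 9.94 = 61.06 → 61
  B: 41 − 5.74 = 35.26 → 35
rgb(163, 61, 35) = #a33d23.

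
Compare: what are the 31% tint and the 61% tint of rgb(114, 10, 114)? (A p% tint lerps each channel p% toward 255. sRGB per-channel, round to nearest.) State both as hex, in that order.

#9E569E, #C89FC8

31% tint:
  R: 114 + 43.71 = 157.71 → 158
  G: 10 + 0.31×(255−10) = 10 + 75.95 = 85.95 → 86
  B: 114 + 0.31×(255−114) = 114 + 43.71 = 157.71 → 158
  → #9E569E
61% tint:
  R: 114 + 86.01 = 200.01 → 200
  G: 10 + 0.61×(255−10) = 10 + 149.45 = 159.45 → 159
  B: 114 + 0.61×(255−114) = 114 + 86.01 = 200.01 → 200
  → #C89FC8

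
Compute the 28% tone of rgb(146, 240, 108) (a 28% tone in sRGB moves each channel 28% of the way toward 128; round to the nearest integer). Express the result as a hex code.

Per channel, c → c + 0.28(128 − c):
  R: 146 + 0.28×(128−146) = 146 − 5.04 = 140.96 → 141
  G: 240 − 31.36 = 208.64 → 209
  B: 108 + 0.28×(128−108) = 108 + 5.6 = 113.6 → 114
rgb(141, 209, 114) = #8DD172.

#8DD172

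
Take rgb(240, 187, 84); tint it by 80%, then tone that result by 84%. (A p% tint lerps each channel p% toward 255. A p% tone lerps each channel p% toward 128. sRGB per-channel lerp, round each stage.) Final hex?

#94928F

Per channel, c → c + 0.8(255 − c):
  R: 240 + 12 = 252 → 252
  G: 187 + 0.8×(255−187) = 187 + 54.4 = 241.4 → 241
  B: 84 + 136.8 = 220.8 → 221
After the tint: rgb(252, 241, 221) = #FCF1DD.
Lerp each channel 84% toward 128:
  R: 252 − 104.16 = 147.84 → 148
  G: 241 + 0.84×(128−241) = 241 − 94.92 = 146.08 → 146
  B: 221 + 0.84×(128−221) = 221 − 78.12 = 142.88 → 143
rgb(148, 146, 143) = #94928F.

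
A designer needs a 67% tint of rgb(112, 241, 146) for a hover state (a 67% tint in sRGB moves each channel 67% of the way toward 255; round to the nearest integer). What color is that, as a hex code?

A 67% tint moves each channel 67% toward 255:
  R: 112 + 0.67×(255−112) = 112 + 95.81 = 207.81 → 208
  G: 241 + 9.38 = 250.38 → 250
  B: 146 + 0.67×(255−146) = 146 + 73.03 = 219.03 → 219
rgb(208, 250, 219) = #D0FADB.

#D0FADB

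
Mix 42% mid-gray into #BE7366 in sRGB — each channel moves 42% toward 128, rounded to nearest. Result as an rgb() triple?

rgb(164, 120, 113)

#BE7366 is rgb(190, 115, 102).
Lerp each channel 42% toward 128:
  R: 190 − 26.04 = 163.96 → 164
  G: 115 + 5.46 = 120.46 → 120
  B: 102 + 10.92 = 112.92 → 113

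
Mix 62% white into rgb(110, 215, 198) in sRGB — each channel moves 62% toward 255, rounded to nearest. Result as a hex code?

Lerp each channel 62% toward 255:
  R: 110 + 89.9 = 199.9 → 200
  G: 215 + 0.62×(255−215) = 215 + 24.8 = 239.8 → 240
  B: 198 + 0.62×(255−198) = 198 + 35.34 = 233.34 → 233
rgb(200, 240, 233) = #C8F0E9.

#C8F0E9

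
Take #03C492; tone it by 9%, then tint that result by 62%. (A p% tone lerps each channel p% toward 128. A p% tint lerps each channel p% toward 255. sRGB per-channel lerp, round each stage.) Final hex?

#03C492 is rgb(3, 196, 146).
Per channel, c → c + 0.09(128 − c):
  R: 3 + 0.09×(128−3) = 3 + 11.25 = 14.25 → 14
  G: 196 + 0.09×(128−196) = 196 − 6.12 = 189.88 → 190
  B: 146 + 0.09×(128−146) = 146 − 1.62 = 144.38 → 144
After the tone: rgb(14, 190, 144) = #0EBE90.
Per channel, c → c + 0.62(255 − c):
  R: 14 + 0.62×(255−14) = 14 + 149.42 = 163.42 → 163
  G: 190 + 40.3 = 230.3 → 230
  B: 144 + 68.82 = 212.82 → 213
rgb(163, 230, 213) = #A3E6D5.

#A3E6D5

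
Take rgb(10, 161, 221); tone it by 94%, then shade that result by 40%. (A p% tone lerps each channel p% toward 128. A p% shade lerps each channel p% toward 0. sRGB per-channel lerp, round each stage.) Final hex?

#494e50

Lerp each channel 94% toward 128:
  R: 10 + 0.94×(128−10) = 10 + 110.92 = 120.92 → 121
  G: 161 + 0.94×(128−161) = 161 − 31.02 = 129.98 → 130
  B: 221 + 0.94×(128−221) = 221 − 87.42 = 133.58 → 134
After the tone: rgb(121, 130, 134) = #798286.
Per channel, c → c + 0.4(0 − c):
  R: 121 − 48.4 = 72.6 → 73
  G: 130 + 0.4×(0−130) = 130 − 52 = 78 → 78
  B: 134 + 0.4×(0−134) = 134 − 53.6 = 80.4 → 80
rgb(73, 78, 80) = #494e50.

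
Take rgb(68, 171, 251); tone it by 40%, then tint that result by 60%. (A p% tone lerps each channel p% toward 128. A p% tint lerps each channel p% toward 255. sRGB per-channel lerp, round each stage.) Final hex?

Per channel, c → c + 0.4(128 − c):
  R: 68 + 24 = 92 → 92
  G: 171 + 0.4×(128−171) = 171 − 17.2 = 153.8 → 154
  B: 251 + 0.4×(128−251) = 251 − 49.2 = 201.8 → 202
After the tone: rgb(92, 154, 202) = #5c9aca.
A 60% tint moves each channel 60% toward 255:
  R: 92 + 0.6×(255−92) = 92 + 97.8 = 189.8 → 190
  G: 154 + 0.6×(255−154) = 154 + 60.6 = 214.6 → 215
  B: 202 + 0.6×(255−202) = 202 + 31.8 = 233.8 → 234
rgb(190, 215, 234) = #bed7ea.

#bed7ea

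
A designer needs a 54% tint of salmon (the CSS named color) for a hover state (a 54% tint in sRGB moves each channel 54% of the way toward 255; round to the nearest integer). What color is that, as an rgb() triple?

CSS salmon is rgb(250, 128, 114).
Lerp each channel 54% toward 255:
  R: 250 + 2.7 = 252.7 → 253
  G: 128 + 0.54×(255−128) = 128 + 68.58 = 196.58 → 197
  B: 114 + 0.54×(255−114) = 114 + 76.14 = 190.14 → 190

rgb(253, 197, 190)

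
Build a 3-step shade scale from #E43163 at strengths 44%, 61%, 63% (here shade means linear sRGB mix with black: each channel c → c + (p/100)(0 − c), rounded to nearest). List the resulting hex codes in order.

#E43163 is rgb(228, 49, 99).
44%: (228 − 100.32 = 127.68→128, 49 − 21.56 = 27.44→27, 99 − 43.56 = 55.44→55) → #801B37
61%: (228 − 139.08 = 88.92→89, 49 − 29.89 = 19.11→19, 99 − 60.39 = 38.61→39) → #591327
63%: (228 − 143.64 = 84.36→84, 49 − 30.87 = 18.13→18, 99 − 62.37 = 36.63→37) → #541225

#801B37, #591327, #541225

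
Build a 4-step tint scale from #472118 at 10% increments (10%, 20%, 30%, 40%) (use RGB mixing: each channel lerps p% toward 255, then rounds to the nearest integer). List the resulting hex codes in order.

#59372F, #6C4D46, #7E645D, #917A74

#472118 is rgb(71, 33, 24).
10%: (71 + 18.4 = 89.4→89, 33 + 22.2 = 55.2→55, 24 + 23.1 = 47.1→47) → #59372F
20%: (71 + 36.8 = 107.8→108, 33 + 44.4 = 77.4→77, 24 + 46.2 = 70.2→70) → #6C4D46
30%: (71 + 55.2 = 126.2→126, 33 + 66.6 = 99.6→100, 24 + 69.3 = 93.3→93) → #7E645D
40%: (71 + 73.6 = 144.6→145, 33 + 88.8 = 121.8→122, 24 + 92.4 = 116.4→116) → #917A74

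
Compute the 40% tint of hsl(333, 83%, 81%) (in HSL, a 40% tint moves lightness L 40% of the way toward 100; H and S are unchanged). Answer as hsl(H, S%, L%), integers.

L moves 40% from 81 toward 100: 81 + 7.6 = 88.6 → 89.
H and S are unchanged.

hsl(333, 83%, 89%)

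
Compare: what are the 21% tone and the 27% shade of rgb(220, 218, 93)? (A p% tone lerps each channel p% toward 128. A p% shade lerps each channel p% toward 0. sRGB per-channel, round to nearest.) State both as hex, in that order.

#C9C764, #A19F44

21% tone:
  R: 220 + 0.21×(128−220) = 220 − 19.32 = 200.68 → 201
  G: 218 + 0.21×(128−218) = 218 − 18.9 = 199.1 → 199
  B: 93 + 7.35 = 100.35 → 100
  → #C9C764
27% shade:
  R: 220 + 0.27×(0−220) = 220 − 59.4 = 160.6 → 161
  G: 218 − 58.86 = 159.14 → 159
  B: 93 + 0.27×(0−93) = 93 − 25.11 = 67.89 → 68
  → #A19F44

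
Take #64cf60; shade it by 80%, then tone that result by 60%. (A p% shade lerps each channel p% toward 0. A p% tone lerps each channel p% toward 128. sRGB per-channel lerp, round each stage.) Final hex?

#64cf60 is rgb(100, 207, 96).
An 80% shade moves each channel 80% toward 0:
  R: 100 + 0.8×(0−100) = 100 − 80 = 20 → 20
  G: 207 + 0.8×(0−207) = 207 − 165.6 = 41.4 → 41
  B: 96 + 0.8×(0−96) = 96 − 76.8 = 19.2 → 19
After the shade: rgb(20, 41, 19) = #142913.
Lerp each channel 60% toward 128:
  R: 20 + 64.8 = 84.8 → 85
  G: 41 + 0.6×(128−41) = 41 + 52.2 = 93.2 → 93
  B: 19 + 0.6×(128−19) = 19 + 65.4 = 84.4 → 84
rgb(85, 93, 84) = #555d54.

#555d54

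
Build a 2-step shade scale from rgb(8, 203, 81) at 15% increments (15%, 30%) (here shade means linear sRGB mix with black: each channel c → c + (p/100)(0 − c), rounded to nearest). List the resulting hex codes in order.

#07AD45, #068E39

15%: (8 − 1.2 = 6.8→7, 203 − 30.45 = 172.55→173, 81 − 12.15 = 68.85→69) → #07AD45
30%: (8 − 2.4 = 5.6→6, 203 − 60.9 = 142.1→142, 81 − 24.3 = 56.7→57) → #068E39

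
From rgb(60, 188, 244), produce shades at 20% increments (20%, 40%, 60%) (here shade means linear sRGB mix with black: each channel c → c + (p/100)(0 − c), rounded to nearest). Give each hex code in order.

#3096C3, #247192, #184B62

20%: (60 − 12 = 48→48, 188 − 37.6 = 150.4→150, 244 − 48.8 = 195.2→195) → #3096C3
40%: (60 − 24 = 36→36, 188 − 75.2 = 112.8→113, 244 − 97.6 = 146.4→146) → #247192
60%: (60 − 36 = 24→24, 188 − 112.8 = 75.2→75, 244 − 146.4 = 97.6→98) → #184B62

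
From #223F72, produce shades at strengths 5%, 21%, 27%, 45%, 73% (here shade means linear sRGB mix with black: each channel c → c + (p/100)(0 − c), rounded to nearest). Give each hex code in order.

#223F72 is rgb(34, 63, 114).
5%: (34 − 1.7 = 32.3→32, 63 − 3.15 = 59.85→60, 114 − 5.7 = 108.3→108) → #203C6C
21%: (34 − 7.14 = 26.86→27, 63 − 13.23 = 49.77→50, 114 − 23.94 = 90.06→90) → #1B325A
27%: (34 − 9.18 = 24.82→25, 63 − 17.01 = 45.99→46, 114 − 30.78 = 83.22→83) → #192E53
45%: (34 − 15.3 = 18.7→19, 63 − 28.35 = 34.65→35, 114 − 51.3 = 62.7→63) → #13233F
73%: (34 − 24.82 = 9.18→9, 63 − 45.99 = 17.01→17, 114 − 83.22 = 30.78→31) → #09111F

#203C6C, #1B325A, #192E53, #13233F, #09111F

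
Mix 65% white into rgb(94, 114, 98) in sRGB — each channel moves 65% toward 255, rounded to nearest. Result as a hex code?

A 65% tint moves each channel 65% toward 255:
  R: 94 + 0.65×(255−94) = 94 + 104.65 = 198.65 → 199
  G: 114 + 0.65×(255−114) = 114 + 91.65 = 205.65 → 206
  B: 98 + 0.65×(255−98) = 98 + 102.05 = 200.05 → 200
rgb(199, 206, 200) = #c7cec8.

#c7cec8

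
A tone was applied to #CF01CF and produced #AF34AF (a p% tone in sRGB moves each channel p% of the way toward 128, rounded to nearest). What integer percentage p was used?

#CF01CF is rgb(207, 1, 207); #AF34AF is rgb(175, 52, 175).
On the G channel (widest range): 52 ≈ 1 + (p/100)(128 − 1), so p ≈ 100×(52 − 1)/(128 − 1) = 5100/127 = 40.16.
p = 40 reproduces all three channels after rounding.

40%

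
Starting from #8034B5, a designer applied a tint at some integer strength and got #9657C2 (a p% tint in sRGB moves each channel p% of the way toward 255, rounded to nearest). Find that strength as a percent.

#8034B5 is rgb(128, 52, 181); #9657C2 is rgb(150, 87, 194).
On the G channel (widest range): 87 ≈ 52 + (p/100)(255 − 52), so p ≈ 100×(87 − 52)/(255 − 52) = 3500/203 = 17.24.
p = 17 reproduces all three channels after rounding.

17%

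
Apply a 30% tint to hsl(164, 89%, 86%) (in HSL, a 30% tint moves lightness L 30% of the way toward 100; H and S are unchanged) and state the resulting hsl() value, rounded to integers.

L moves 30% from 86 toward 100: 86 + 4.2 = 90.2 → 90.
H and S are unchanged.

hsl(164, 89%, 90%)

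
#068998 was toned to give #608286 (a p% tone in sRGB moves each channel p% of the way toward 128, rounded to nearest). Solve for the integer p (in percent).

74%

#068998 is rgb(6, 137, 152); #608286 is rgb(96, 130, 134).
On the R channel (widest range): 96 ≈ 6 + (p/100)(128 − 6), so p ≈ 100×(96 − 6)/(128 − 6) = 9000/122 = 73.77.
p = 74 reproduces all three channels after rounding.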